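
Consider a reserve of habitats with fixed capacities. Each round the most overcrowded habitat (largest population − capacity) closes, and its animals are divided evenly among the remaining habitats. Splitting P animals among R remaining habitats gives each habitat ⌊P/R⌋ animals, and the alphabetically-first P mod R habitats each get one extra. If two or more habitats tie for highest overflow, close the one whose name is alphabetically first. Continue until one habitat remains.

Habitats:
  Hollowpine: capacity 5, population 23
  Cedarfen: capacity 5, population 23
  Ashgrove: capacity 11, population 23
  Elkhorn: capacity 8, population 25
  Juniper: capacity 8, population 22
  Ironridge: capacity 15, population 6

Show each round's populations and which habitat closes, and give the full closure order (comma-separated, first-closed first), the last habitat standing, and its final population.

Round 1: Ashgrove=23 Cedarfen=23 Elkhorn=25 Hollowpine=23 Ironridge=6 Juniper=22 → close Cedarfen (overflow 18)
  23÷5 = 4 each, +1 to first 3
Round 2: Ashgrove=28 Elkhorn=30 Hollowpine=28 Ironridge=10 Juniper=26 → close Hollowpine (overflow 23)
  28÷4 = 7 each, +1 to first 0
Round 3: Ashgrove=35 Elkhorn=37 Ironridge=17 Juniper=33 → close Elkhorn (overflow 29)
  37÷3 = 12 each, +1 to first 1
Round 4: Ashgrove=48 Ironridge=29 Juniper=45 → close Ashgrove (overflow 37)
  48÷2 = 24 each, +1 to first 0
Round 5: Ironridge=53 Juniper=69 → close Juniper (overflow 61)
  69÷1 = 69 each, +1 to first 0

Closure order: Cedarfen, Hollowpine, Elkhorn, Ashgrove, Juniper
Last habitat: Ironridge with 122 animals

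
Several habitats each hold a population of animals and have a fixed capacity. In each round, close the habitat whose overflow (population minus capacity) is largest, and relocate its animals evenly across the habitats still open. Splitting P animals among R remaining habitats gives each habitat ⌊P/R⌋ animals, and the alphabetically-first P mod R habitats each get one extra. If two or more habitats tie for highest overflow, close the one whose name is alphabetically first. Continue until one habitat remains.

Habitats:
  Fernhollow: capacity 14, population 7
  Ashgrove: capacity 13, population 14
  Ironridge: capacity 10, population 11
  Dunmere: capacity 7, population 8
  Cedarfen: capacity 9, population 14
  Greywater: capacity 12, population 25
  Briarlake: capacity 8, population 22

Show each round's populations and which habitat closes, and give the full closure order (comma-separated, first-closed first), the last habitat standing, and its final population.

Closure order: Briarlake, Greywater, Cedarfen, Ashgrove, Dunmere, Ironridge
Last habitat: Fernhollow with 101 animals

Round 1: Ashgrove=14 Briarlake=22 Cedarfen=14 Dunmere=8 Fernhollow=7 Greywater=25 Ironridge=11 → close Briarlake (overflow 14)
  22÷6 = 3 each, +1 to first 4
Round 2: Ashgrove=18 Cedarfen=18 Dunmere=12 Fernhollow=11 Greywater=28 Ironridge=14 → close Greywater (overflow 16)
  28÷5 = 5 each, +1 to first 3
Round 3: Ashgrove=24 Cedarfen=24 Dunmere=18 Fernhollow=16 Ironridge=19 → close Cedarfen (overflow 15)
  24÷4 = 6 each, +1 to first 0
Round 4: Ashgrove=30 Dunmere=24 Fernhollow=22 Ironridge=25 → close Ashgrove (overflow 17)
  30÷3 = 10 each, +1 to first 0
Round 5: Dunmere=34 Fernhollow=32 Ironridge=35 → close Dunmere (overflow 27)
  34÷2 = 17 each, +1 to first 0
Round 6: Fernhollow=49 Ironridge=52 → close Ironridge (overflow 42)
  52÷1 = 52 each, +1 to first 0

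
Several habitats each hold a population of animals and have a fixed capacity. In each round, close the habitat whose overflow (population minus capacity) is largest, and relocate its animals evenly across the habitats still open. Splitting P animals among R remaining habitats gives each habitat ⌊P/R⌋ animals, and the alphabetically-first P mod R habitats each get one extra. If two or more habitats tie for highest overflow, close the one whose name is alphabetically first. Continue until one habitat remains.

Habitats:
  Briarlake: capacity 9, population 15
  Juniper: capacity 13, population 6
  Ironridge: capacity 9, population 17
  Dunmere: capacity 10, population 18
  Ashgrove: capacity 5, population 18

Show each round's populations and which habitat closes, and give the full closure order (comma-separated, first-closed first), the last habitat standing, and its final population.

Round 1: Ashgrove=18 Briarlake=15 Dunmere=18 Ironridge=17 Juniper=6 → close Ashgrove (overflow 13)
  18÷4 = 4 each, +1 to first 2
Round 2: Briarlake=20 Dunmere=23 Ironridge=21 Juniper=10 → close Dunmere (overflow 13)
  23÷3 = 7 each, +1 to first 2
Round 3: Briarlake=28 Ironridge=29 Juniper=17 → close Ironridge (overflow 20)
  29÷2 = 14 each, +1 to first 1
Round 4: Briarlake=43 Juniper=31 → close Briarlake (overflow 34)
  43÷1 = 43 each, +1 to first 0

Closure order: Ashgrove, Dunmere, Ironridge, Briarlake
Last habitat: Juniper with 74 animals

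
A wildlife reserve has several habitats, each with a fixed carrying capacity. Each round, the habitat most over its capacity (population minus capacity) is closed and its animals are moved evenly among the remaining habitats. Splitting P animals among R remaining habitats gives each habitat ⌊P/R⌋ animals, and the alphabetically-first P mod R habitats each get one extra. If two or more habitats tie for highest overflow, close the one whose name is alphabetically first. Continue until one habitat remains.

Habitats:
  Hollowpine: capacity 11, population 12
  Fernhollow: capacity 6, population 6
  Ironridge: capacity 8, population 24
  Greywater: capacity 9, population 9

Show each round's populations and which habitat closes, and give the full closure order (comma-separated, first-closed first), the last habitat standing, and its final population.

Closure order: Ironridge, Hollowpine, Fernhollow
Last habitat: Greywater with 51 animals

Round 1: Fernhollow=6 Greywater=9 Hollowpine=12 Ironridge=24 → close Ironridge (overflow 16)
  24÷3 = 8 each, +1 to first 0
Round 2: Fernhollow=14 Greywater=17 Hollowpine=20 → close Hollowpine (overflow 9)
  20÷2 = 10 each, +1 to first 0
Round 3: Fernhollow=24 Greywater=27 → close Fernhollow (overflow 18)
  24÷1 = 24 each, +1 to first 0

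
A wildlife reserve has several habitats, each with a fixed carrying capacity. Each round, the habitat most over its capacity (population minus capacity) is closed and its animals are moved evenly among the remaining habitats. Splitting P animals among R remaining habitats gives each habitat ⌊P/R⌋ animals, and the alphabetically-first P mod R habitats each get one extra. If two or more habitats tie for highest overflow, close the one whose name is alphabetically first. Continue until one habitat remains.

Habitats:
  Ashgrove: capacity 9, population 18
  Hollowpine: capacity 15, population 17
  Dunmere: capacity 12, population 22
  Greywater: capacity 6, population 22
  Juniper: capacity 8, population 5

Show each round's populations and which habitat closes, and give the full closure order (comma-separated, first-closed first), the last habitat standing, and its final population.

Closure order: Greywater, Dunmere, Ashgrove, Hollowpine
Last habitat: Juniper with 84 animals

Round 1: Ashgrove=18 Dunmere=22 Greywater=22 Hollowpine=17 Juniper=5 → close Greywater (overflow 16)
  22÷4 = 5 each, +1 to first 2
Round 2: Ashgrove=24 Dunmere=28 Hollowpine=22 Juniper=10 → close Dunmere (overflow 16)
  28÷3 = 9 each, +1 to first 1
Round 3: Ashgrove=34 Hollowpine=31 Juniper=19 → close Ashgrove (overflow 25)
  34÷2 = 17 each, +1 to first 0
Round 4: Hollowpine=48 Juniper=36 → close Hollowpine (overflow 33)
  48÷1 = 48 each, +1 to first 0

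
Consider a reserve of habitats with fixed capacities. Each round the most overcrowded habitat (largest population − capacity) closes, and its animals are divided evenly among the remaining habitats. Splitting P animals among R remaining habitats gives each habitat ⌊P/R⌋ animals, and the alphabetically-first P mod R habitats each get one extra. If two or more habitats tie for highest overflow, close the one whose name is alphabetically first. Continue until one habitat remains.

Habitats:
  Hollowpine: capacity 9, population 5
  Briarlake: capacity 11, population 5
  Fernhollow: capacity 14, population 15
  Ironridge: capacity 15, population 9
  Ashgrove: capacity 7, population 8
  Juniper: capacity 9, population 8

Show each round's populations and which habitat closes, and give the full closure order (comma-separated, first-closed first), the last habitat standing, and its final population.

Round 1: Ashgrove=8 Briarlake=5 Fernhollow=15 Hollowpine=5 Ironridge=9 Juniper=8 → close Ashgrove (overflow 1)
  8÷5 = 1 each, +1 to first 3
Round 2: Briarlake=7 Fernhollow=17 Hollowpine=7 Ironridge=10 Juniper=9 → close Fernhollow (overflow 3)
  17÷4 = 4 each, +1 to first 1
Round 3: Briarlake=12 Hollowpine=11 Ironridge=14 Juniper=13 → close Juniper (overflow 4)
  13÷3 = 4 each, +1 to first 1
Round 4: Briarlake=17 Hollowpine=15 Ironridge=18 → close Briarlake (overflow 6)
  17÷2 = 8 each, +1 to first 1
Round 5: Hollowpine=24 Ironridge=26 → close Hollowpine (overflow 15)
  24÷1 = 24 each, +1 to first 0

Closure order: Ashgrove, Fernhollow, Juniper, Briarlake, Hollowpine
Last habitat: Ironridge with 50 animals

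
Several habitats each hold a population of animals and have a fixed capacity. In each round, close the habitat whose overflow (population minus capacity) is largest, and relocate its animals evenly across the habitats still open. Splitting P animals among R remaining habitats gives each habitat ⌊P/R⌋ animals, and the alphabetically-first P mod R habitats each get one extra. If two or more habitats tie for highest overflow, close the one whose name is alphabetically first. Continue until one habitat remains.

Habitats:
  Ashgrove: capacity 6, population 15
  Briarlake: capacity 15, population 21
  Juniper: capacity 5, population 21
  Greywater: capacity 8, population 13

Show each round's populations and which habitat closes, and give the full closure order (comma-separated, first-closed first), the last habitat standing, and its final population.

Closure order: Juniper, Ashgrove, Briarlake
Last habitat: Greywater with 70 animals

Round 1: Ashgrove=15 Briarlake=21 Greywater=13 Juniper=21 → close Juniper (overflow 16)
  21÷3 = 7 each, +1 to first 0
Round 2: Ashgrove=22 Briarlake=28 Greywater=20 → close Ashgrove (overflow 16)
  22÷2 = 11 each, +1 to first 0
Round 3: Briarlake=39 Greywater=31 → close Briarlake (overflow 24)
  39÷1 = 39 each, +1 to first 0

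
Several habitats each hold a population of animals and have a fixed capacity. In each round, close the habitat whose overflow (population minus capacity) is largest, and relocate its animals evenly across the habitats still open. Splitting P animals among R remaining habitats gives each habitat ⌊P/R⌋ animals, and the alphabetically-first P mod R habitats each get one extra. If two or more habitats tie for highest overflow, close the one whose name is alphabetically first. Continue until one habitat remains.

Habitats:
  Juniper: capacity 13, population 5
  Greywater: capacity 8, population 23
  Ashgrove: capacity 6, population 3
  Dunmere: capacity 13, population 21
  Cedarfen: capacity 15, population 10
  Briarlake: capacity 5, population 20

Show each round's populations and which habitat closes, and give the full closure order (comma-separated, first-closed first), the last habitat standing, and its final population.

Closure order: Briarlake, Greywater, Dunmere, Ashgrove, Cedarfen
Last habitat: Juniper with 82 animals

Round 1: Ashgrove=3 Briarlake=20 Cedarfen=10 Dunmere=21 Greywater=23 Juniper=5 → close Briarlake (overflow 15)
  20÷5 = 4 each, +1 to first 0
Round 2: Ashgrove=7 Cedarfen=14 Dunmere=25 Greywater=27 Juniper=9 → close Greywater (overflow 19)
  27÷4 = 6 each, +1 to first 3
Round 3: Ashgrove=14 Cedarfen=21 Dunmere=32 Juniper=15 → close Dunmere (overflow 19)
  32÷3 = 10 each, +1 to first 2
Round 4: Ashgrove=25 Cedarfen=32 Juniper=25 → close Ashgrove (overflow 19)
  25÷2 = 12 each, +1 to first 1
Round 5: Cedarfen=45 Juniper=37 → close Cedarfen (overflow 30)
  45÷1 = 45 each, +1 to first 0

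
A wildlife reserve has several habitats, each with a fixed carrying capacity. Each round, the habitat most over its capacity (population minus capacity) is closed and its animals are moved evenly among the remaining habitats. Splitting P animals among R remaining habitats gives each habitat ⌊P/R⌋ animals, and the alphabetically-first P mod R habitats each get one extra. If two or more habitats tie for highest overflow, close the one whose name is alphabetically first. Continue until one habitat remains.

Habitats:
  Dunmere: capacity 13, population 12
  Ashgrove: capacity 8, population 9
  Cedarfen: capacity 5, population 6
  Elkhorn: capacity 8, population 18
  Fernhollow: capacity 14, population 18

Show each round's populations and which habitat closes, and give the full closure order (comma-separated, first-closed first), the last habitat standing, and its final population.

Closure order: Elkhorn, Fernhollow, Ashgrove, Cedarfen
Last habitat: Dunmere with 63 animals

Round 1: Ashgrove=9 Cedarfen=6 Dunmere=12 Elkhorn=18 Fernhollow=18 → close Elkhorn (overflow 10)
  18÷4 = 4 each, +1 to first 2
Round 2: Ashgrove=14 Cedarfen=11 Dunmere=16 Fernhollow=22 → close Fernhollow (overflow 8)
  22÷3 = 7 each, +1 to first 1
Round 3: Ashgrove=22 Cedarfen=18 Dunmere=23 → close Ashgrove (overflow 14)
  22÷2 = 11 each, +1 to first 0
Round 4: Cedarfen=29 Dunmere=34 → close Cedarfen (overflow 24)
  29÷1 = 29 each, +1 to first 0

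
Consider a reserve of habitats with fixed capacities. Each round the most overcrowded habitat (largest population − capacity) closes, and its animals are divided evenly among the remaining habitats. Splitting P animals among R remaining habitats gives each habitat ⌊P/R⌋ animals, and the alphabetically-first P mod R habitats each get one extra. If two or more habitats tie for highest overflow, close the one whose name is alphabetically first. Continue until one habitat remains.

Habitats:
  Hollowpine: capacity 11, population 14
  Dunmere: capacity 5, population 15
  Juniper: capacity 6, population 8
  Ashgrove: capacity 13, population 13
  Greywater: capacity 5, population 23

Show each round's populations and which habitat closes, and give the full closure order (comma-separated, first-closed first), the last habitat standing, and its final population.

Closure order: Greywater, Dunmere, Hollowpine, Ashgrove
Last habitat: Juniper with 73 animals

Round 1: Ashgrove=13 Dunmere=15 Greywater=23 Hollowpine=14 Juniper=8 → close Greywater (overflow 18)
  23÷4 = 5 each, +1 to first 3
Round 2: Ashgrove=19 Dunmere=21 Hollowpine=20 Juniper=13 → close Dunmere (overflow 16)
  21÷3 = 7 each, +1 to first 0
Round 3: Ashgrove=26 Hollowpine=27 Juniper=20 → close Hollowpine (overflow 16)
  27÷2 = 13 each, +1 to first 1
Round 4: Ashgrove=40 Juniper=33 → close Ashgrove (overflow 27)
  40÷1 = 40 each, +1 to first 0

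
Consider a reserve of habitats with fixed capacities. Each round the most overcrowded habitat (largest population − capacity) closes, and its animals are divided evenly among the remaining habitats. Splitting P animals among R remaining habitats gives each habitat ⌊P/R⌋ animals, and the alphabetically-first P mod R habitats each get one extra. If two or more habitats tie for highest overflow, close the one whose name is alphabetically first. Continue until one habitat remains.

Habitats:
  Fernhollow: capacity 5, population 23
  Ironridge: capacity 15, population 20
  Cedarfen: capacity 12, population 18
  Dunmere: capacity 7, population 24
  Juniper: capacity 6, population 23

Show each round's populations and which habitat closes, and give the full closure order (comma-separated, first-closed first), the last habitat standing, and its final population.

Round 1: Cedarfen=18 Dunmere=24 Fernhollow=23 Ironridge=20 Juniper=23 → close Fernhollow (overflow 18)
  23÷4 = 5 each, +1 to first 3
Round 2: Cedarfen=24 Dunmere=30 Ironridge=26 Juniper=28 → close Dunmere (overflow 23)
  30÷3 = 10 each, +1 to first 0
Round 3: Cedarfen=34 Ironridge=36 Juniper=38 → close Juniper (overflow 32)
  38÷2 = 19 each, +1 to first 0
Round 4: Cedarfen=53 Ironridge=55 → close Cedarfen (overflow 41)
  53÷1 = 53 each, +1 to first 0

Closure order: Fernhollow, Dunmere, Juniper, Cedarfen
Last habitat: Ironridge with 108 animals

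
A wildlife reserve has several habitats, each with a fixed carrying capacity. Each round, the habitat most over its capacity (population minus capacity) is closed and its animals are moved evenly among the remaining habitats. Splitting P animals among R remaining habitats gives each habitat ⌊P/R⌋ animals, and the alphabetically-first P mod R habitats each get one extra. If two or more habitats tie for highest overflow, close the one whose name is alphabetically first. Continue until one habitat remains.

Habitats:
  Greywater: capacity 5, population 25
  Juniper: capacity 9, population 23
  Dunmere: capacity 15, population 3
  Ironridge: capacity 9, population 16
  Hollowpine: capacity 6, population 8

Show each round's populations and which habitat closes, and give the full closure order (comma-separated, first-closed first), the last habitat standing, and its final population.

Round 1: Dunmere=3 Greywater=25 Hollowpine=8 Ironridge=16 Juniper=23 → close Greywater (overflow 20)
  25÷4 = 6 each, +1 to first 1
Round 2: Dunmere=10 Hollowpine=14 Ironridge=22 Juniper=29 → close Juniper (overflow 20)
  29÷3 = 9 each, +1 to first 2
Round 3: Dunmere=20 Hollowpine=24 Ironridge=31 → close Ironridge (overflow 22)
  31÷2 = 15 each, +1 to first 1
Round 4: Dunmere=36 Hollowpine=39 → close Hollowpine (overflow 33)
  39÷1 = 39 each, +1 to first 0

Closure order: Greywater, Juniper, Ironridge, Hollowpine
Last habitat: Dunmere with 75 animals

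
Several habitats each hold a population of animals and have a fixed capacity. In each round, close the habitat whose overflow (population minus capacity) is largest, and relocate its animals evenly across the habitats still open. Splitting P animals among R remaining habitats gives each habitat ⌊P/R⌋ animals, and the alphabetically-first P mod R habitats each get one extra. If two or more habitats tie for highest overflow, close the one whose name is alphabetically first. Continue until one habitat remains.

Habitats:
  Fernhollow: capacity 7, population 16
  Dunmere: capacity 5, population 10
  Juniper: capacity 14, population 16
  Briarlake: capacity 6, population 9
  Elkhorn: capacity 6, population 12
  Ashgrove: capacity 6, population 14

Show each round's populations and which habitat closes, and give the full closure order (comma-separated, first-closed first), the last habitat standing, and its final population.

Closure order: Fernhollow, Ashgrove, Dunmere, Elkhorn, Briarlake
Last habitat: Juniper with 77 animals

Round 1: Ashgrove=14 Briarlake=9 Dunmere=10 Elkhorn=12 Fernhollow=16 Juniper=16 → close Fernhollow (overflow 9)
  16÷5 = 3 each, +1 to first 1
Round 2: Ashgrove=18 Briarlake=12 Dunmere=13 Elkhorn=15 Juniper=19 → close Ashgrove (overflow 12)
  18÷4 = 4 each, +1 to first 2
Round 3: Briarlake=17 Dunmere=18 Elkhorn=19 Juniper=23 → close Dunmere (overflow 13)
  18÷3 = 6 each, +1 to first 0
Round 4: Briarlake=23 Elkhorn=25 Juniper=29 → close Elkhorn (overflow 19)
  25÷2 = 12 each, +1 to first 1
Round 5: Briarlake=36 Juniper=41 → close Briarlake (overflow 30)
  36÷1 = 36 each, +1 to first 0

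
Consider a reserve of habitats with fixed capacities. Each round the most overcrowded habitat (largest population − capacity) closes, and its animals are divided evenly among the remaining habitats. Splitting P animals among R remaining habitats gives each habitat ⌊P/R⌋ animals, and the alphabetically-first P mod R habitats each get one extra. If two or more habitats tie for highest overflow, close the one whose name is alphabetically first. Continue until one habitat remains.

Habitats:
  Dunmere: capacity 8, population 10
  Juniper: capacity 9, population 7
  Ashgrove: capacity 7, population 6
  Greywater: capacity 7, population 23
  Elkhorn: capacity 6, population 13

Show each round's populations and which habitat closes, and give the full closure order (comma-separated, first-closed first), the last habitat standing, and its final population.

Closure order: Greywater, Elkhorn, Dunmere, Ashgrove
Last habitat: Juniper with 59 animals

Round 1: Ashgrove=6 Dunmere=10 Elkhorn=13 Greywater=23 Juniper=7 → close Greywater (overflow 16)
  23÷4 = 5 each, +1 to first 3
Round 2: Ashgrove=12 Dunmere=16 Elkhorn=19 Juniper=12 → close Elkhorn (overflow 13)
  19÷3 = 6 each, +1 to first 1
Round 3: Ashgrove=19 Dunmere=22 Juniper=18 → close Dunmere (overflow 14)
  22÷2 = 11 each, +1 to first 0
Round 4: Ashgrove=30 Juniper=29 → close Ashgrove (overflow 23)
  30÷1 = 30 each, +1 to first 0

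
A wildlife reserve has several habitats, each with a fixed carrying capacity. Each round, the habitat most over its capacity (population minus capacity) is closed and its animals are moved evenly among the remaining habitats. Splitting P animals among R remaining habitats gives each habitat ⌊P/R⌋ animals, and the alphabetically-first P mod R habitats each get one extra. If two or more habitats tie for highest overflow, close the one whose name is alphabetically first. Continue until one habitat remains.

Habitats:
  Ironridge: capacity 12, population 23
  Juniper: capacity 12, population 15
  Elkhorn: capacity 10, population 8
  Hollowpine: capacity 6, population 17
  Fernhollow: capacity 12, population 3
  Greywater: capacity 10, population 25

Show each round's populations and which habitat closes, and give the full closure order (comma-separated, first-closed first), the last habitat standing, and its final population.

Closure order: Greywater, Hollowpine, Ironridge, Juniper, Elkhorn
Last habitat: Fernhollow with 91 animals

Round 1: Elkhorn=8 Fernhollow=3 Greywater=25 Hollowpine=17 Ironridge=23 Juniper=15 → close Greywater (overflow 15)
  25÷5 = 5 each, +1 to first 0
Round 2: Elkhorn=13 Fernhollow=8 Hollowpine=22 Ironridge=28 Juniper=20 → close Hollowpine (overflow 16)
  22÷4 = 5 each, +1 to first 2
Round 3: Elkhorn=19 Fernhollow=14 Ironridge=33 Juniper=25 → close Ironridge (overflow 21)
  33÷3 = 11 each, +1 to first 0
Round 4: Elkhorn=30 Fernhollow=25 Juniper=36 → close Juniper (overflow 24)
  36÷2 = 18 each, +1 to first 0
Round 5: Elkhorn=48 Fernhollow=43 → close Elkhorn (overflow 38)
  48÷1 = 48 each, +1 to first 0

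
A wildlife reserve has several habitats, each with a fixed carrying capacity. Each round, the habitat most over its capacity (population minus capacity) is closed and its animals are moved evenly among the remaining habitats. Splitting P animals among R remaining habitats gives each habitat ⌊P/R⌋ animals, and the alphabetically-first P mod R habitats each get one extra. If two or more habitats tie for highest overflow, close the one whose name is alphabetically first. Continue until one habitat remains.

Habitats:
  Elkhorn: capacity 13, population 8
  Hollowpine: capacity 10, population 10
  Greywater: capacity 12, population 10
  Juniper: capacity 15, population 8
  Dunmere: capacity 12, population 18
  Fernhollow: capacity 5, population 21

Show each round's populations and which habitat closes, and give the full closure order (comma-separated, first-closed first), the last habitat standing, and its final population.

Closure order: Fernhollow, Dunmere, Hollowpine, Greywater, Elkhorn
Last habitat: Juniper with 75 animals

Round 1: Dunmere=18 Elkhorn=8 Fernhollow=21 Greywater=10 Hollowpine=10 Juniper=8 → close Fernhollow (overflow 16)
  21÷5 = 4 each, +1 to first 1
Round 2: Dunmere=23 Elkhorn=12 Greywater=14 Hollowpine=14 Juniper=12 → close Dunmere (overflow 11)
  23÷4 = 5 each, +1 to first 3
Round 3: Elkhorn=18 Greywater=20 Hollowpine=20 Juniper=17 → close Hollowpine (overflow 10)
  20÷3 = 6 each, +1 to first 2
Round 4: Elkhorn=25 Greywater=27 Juniper=23 → close Greywater (overflow 15)
  27÷2 = 13 each, +1 to first 1
Round 5: Elkhorn=39 Juniper=36 → close Elkhorn (overflow 26)
  39÷1 = 39 each, +1 to first 0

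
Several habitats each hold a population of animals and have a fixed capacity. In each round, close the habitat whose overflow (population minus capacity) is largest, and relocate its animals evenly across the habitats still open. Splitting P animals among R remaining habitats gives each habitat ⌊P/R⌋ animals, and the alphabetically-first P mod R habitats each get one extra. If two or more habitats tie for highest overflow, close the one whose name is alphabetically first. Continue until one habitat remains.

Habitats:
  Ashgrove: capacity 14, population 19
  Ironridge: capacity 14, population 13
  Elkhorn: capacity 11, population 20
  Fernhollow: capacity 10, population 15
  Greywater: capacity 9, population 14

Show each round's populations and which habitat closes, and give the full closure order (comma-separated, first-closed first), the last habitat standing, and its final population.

Closure order: Elkhorn, Ashgrove, Fernhollow, Greywater
Last habitat: Ironridge with 81 animals

Round 1: Ashgrove=19 Elkhorn=20 Fernhollow=15 Greywater=14 Ironridge=13 → close Elkhorn (overflow 9)
  20÷4 = 5 each, +1 to first 0
Round 2: Ashgrove=24 Fernhollow=20 Greywater=19 Ironridge=18 → close Ashgrove (overflow 10)
  24÷3 = 8 each, +1 to first 0
Round 3: Fernhollow=28 Greywater=27 Ironridge=26 → close Fernhollow (overflow 18)
  28÷2 = 14 each, +1 to first 0
Round 4: Greywater=41 Ironridge=40 → close Greywater (overflow 32)
  41÷1 = 41 each, +1 to first 0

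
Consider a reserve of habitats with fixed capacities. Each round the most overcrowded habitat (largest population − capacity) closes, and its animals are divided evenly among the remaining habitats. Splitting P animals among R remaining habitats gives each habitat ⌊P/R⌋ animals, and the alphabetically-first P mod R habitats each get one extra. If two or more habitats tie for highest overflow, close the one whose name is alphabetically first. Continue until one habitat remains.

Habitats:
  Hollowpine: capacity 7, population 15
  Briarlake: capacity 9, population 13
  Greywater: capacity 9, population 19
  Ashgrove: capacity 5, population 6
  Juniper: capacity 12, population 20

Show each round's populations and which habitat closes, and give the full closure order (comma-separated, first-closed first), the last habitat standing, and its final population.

Closure order: Greywater, Hollowpine, Juniper, Briarlake
Last habitat: Ashgrove with 73 animals

Round 1: Ashgrove=6 Briarlake=13 Greywater=19 Hollowpine=15 Juniper=20 → close Greywater (overflow 10)
  19÷4 = 4 each, +1 to first 3
Round 2: Ashgrove=11 Briarlake=18 Hollowpine=20 Juniper=24 → close Hollowpine (overflow 13)
  20÷3 = 6 each, +1 to first 2
Round 3: Ashgrove=18 Briarlake=25 Juniper=30 → close Juniper (overflow 18)
  30÷2 = 15 each, +1 to first 0
Round 4: Ashgrove=33 Briarlake=40 → close Briarlake (overflow 31)
  40÷1 = 40 each, +1 to first 0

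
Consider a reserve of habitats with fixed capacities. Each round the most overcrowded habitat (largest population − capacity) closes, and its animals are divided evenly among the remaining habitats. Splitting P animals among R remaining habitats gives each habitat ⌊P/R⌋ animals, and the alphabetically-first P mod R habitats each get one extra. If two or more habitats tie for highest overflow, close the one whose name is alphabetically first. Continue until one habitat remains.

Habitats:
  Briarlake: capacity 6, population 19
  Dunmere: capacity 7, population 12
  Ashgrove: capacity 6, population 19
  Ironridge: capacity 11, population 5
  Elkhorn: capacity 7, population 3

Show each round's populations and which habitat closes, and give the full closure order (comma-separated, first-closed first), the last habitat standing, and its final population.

Round 1: Ashgrove=19 Briarlake=19 Dunmere=12 Elkhorn=3 Ironridge=5 → close Ashgrove (overflow 13)
  19÷4 = 4 each, +1 to first 3
Round 2: Briarlake=24 Dunmere=17 Elkhorn=8 Ironridge=9 → close Briarlake (overflow 18)
  24÷3 = 8 each, +1 to first 0
Round 3: Dunmere=25 Elkhorn=16 Ironridge=17 → close Dunmere (overflow 18)
  25÷2 = 12 each, +1 to first 1
Round 4: Elkhorn=29 Ironridge=29 → close Elkhorn (overflow 22)
  29÷1 = 29 each, +1 to first 0

Closure order: Ashgrove, Briarlake, Dunmere, Elkhorn
Last habitat: Ironridge with 58 animals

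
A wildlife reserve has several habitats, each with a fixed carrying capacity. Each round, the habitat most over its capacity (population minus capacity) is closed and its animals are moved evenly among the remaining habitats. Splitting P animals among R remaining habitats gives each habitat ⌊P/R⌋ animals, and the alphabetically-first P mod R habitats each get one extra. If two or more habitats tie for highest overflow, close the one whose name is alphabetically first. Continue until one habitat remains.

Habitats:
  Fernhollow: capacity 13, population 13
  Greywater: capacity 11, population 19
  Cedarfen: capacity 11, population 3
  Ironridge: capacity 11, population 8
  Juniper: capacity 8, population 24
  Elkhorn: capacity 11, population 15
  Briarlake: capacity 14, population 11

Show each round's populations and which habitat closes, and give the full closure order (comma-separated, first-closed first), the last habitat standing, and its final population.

Closure order: Juniper, Greywater, Elkhorn, Fernhollow, Briarlake, Ironridge
Last habitat: Cedarfen with 93 animals

Round 1: Briarlake=11 Cedarfen=3 Elkhorn=15 Fernhollow=13 Greywater=19 Ironridge=8 Juniper=24 → close Juniper (overflow 16)
  24÷6 = 4 each, +1 to first 0
Round 2: Briarlake=15 Cedarfen=7 Elkhorn=19 Fernhollow=17 Greywater=23 Ironridge=12 → close Greywater (overflow 12)
  23÷5 = 4 each, +1 to first 3
Round 3: Briarlake=20 Cedarfen=12 Elkhorn=24 Fernhollow=21 Ironridge=16 → close Elkhorn (overflow 13)
  24÷4 = 6 each, +1 to first 0
Round 4: Briarlake=26 Cedarfen=18 Fernhollow=27 Ironridge=22 → close Fernhollow (overflow 14)
  27÷3 = 9 each, +1 to first 0
Round 5: Briarlake=35 Cedarfen=27 Ironridge=31 → close Briarlake (overflow 21)
  35÷2 = 17 each, +1 to first 1
Round 6: Cedarfen=45 Ironridge=48 → close Ironridge (overflow 37)
  48÷1 = 48 each, +1 to first 0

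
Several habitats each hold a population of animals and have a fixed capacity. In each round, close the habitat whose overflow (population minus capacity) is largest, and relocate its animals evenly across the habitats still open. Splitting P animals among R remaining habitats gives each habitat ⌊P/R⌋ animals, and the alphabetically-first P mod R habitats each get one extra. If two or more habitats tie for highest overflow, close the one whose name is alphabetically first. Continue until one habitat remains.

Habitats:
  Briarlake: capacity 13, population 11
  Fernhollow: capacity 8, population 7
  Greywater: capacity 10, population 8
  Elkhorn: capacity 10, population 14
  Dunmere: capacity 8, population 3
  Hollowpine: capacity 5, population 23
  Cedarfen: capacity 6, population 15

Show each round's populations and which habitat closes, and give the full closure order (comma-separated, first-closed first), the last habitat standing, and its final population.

Round 1: Briarlake=11 Cedarfen=15 Dunmere=3 Elkhorn=14 Fernhollow=7 Greywater=8 Hollowpine=23 → close Hollowpine (overflow 18)
  23÷6 = 3 each, +1 to first 5
Round 2: Briarlake=15 Cedarfen=19 Dunmere=7 Elkhorn=18 Fernhollow=11 Greywater=11 → close Cedarfen (overflow 13)
  19÷5 = 3 each, +1 to first 4
Round 3: Briarlake=19 Dunmere=11 Elkhorn=22 Fernhollow=15 Greywater=14 → close Elkhorn (overflow 12)
  22÷4 = 5 each, +1 to first 2
Round 4: Briarlake=25 Dunmere=17 Fernhollow=20 Greywater=19 → close Briarlake (overflow 12)
  25÷3 = 8 each, +1 to first 1
Round 5: Dunmere=26 Fernhollow=28 Greywater=27 → close Fernhollow (overflow 20)
  28÷2 = 14 each, +1 to first 0
Round 6: Dunmere=40 Greywater=41 → close Dunmere (overflow 32)
  40÷1 = 40 each, +1 to first 0

Closure order: Hollowpine, Cedarfen, Elkhorn, Briarlake, Fernhollow, Dunmere
Last habitat: Greywater with 81 animals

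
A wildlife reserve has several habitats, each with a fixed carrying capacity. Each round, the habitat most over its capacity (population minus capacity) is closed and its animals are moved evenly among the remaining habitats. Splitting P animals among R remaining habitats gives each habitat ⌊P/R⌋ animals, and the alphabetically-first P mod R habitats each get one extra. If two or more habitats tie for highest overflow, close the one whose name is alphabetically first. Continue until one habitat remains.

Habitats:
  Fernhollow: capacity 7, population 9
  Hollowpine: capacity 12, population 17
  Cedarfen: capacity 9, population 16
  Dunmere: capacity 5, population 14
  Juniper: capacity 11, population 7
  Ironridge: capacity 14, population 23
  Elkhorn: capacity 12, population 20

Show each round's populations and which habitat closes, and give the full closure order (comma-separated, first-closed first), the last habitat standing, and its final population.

Closure order: Dunmere, Elkhorn, Cedarfen, Ironridge, Hollowpine, Fernhollow
Last habitat: Juniper with 106 animals

Round 1: Cedarfen=16 Dunmere=14 Elkhorn=20 Fernhollow=9 Hollowpine=17 Ironridge=23 Juniper=7 → close Dunmere (overflow 9)
  14÷6 = 2 each, +1 to first 2
Round 2: Cedarfen=19 Elkhorn=23 Fernhollow=11 Hollowpine=19 Ironridge=25 Juniper=9 → close Elkhorn (overflow 11)
  23÷5 = 4 each, +1 to first 3
Round 3: Cedarfen=24 Fernhollow=16 Hollowpine=24 Ironridge=29 Juniper=13 → close Cedarfen (overflow 15)
  24÷4 = 6 each, +1 to first 0
Round 4: Fernhollow=22 Hollowpine=30 Ironridge=35 Juniper=19 → close Ironridge (overflow 21)
  35÷3 = 11 each, +1 to first 2
Round 5: Fernhollow=34 Hollowpine=42 Juniper=30 → close Hollowpine (overflow 30)
  42÷2 = 21 each, +1 to first 0
Round 6: Fernhollow=55 Juniper=51 → close Fernhollow (overflow 48)
  55÷1 = 55 each, +1 to first 0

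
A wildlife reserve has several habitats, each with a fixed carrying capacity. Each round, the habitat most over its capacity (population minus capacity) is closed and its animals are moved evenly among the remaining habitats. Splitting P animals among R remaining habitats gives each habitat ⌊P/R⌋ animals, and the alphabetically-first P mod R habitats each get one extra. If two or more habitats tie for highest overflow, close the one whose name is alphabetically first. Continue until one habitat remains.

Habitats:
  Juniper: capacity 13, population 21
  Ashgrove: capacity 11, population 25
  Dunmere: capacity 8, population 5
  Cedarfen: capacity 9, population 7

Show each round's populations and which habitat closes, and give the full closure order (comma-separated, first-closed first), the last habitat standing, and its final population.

Round 1: Ashgrove=25 Cedarfen=7 Dunmere=5 Juniper=21 → close Ashgrove (overflow 14)
  25÷3 = 8 each, +1 to first 1
Round 2: Cedarfen=16 Dunmere=13 Juniper=29 → close Juniper (overflow 16)
  29÷2 = 14 each, +1 to first 1
Round 3: Cedarfen=31 Dunmere=27 → close Cedarfen (overflow 22)
  31÷1 = 31 each, +1 to first 0

Closure order: Ashgrove, Juniper, Cedarfen
Last habitat: Dunmere with 58 animals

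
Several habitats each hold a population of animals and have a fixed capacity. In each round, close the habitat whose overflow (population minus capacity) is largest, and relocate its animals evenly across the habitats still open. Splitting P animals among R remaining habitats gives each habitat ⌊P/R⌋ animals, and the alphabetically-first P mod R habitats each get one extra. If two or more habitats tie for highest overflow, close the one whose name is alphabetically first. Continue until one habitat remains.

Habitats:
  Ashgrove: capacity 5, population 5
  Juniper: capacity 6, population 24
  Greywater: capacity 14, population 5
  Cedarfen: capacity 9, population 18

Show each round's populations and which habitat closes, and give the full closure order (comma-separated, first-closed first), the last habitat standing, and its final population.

Round 1: Ashgrove=5 Cedarfen=18 Greywater=5 Juniper=24 → close Juniper (overflow 18)
  24÷3 = 8 each, +1 to first 0
Round 2: Ashgrove=13 Cedarfen=26 Greywater=13 → close Cedarfen (overflow 17)
  26÷2 = 13 each, +1 to first 0
Round 3: Ashgrove=26 Greywater=26 → close Ashgrove (overflow 21)
  26÷1 = 26 each, +1 to first 0

Closure order: Juniper, Cedarfen, Ashgrove
Last habitat: Greywater with 52 animals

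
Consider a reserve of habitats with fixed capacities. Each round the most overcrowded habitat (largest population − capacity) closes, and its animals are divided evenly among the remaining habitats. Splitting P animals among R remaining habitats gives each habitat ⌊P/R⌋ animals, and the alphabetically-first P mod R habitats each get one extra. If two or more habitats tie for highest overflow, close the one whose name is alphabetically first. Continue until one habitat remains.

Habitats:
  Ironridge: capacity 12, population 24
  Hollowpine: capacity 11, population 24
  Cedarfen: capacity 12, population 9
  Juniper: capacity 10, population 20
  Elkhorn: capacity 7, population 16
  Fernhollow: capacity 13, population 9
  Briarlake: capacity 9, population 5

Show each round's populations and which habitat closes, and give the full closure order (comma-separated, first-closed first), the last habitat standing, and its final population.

Round 1: Briarlake=5 Cedarfen=9 Elkhorn=16 Fernhollow=9 Hollowpine=24 Ironridge=24 Juniper=20 → close Hollowpine (overflow 13)
  24÷6 = 4 each, +1 to first 0
Round 2: Briarlake=9 Cedarfen=13 Elkhorn=20 Fernhollow=13 Ironridge=28 Juniper=24 → close Ironridge (overflow 16)
  28÷5 = 5 each, +1 to first 3
Round 3: Briarlake=15 Cedarfen=19 Elkhorn=26 Fernhollow=18 Juniper=29 → close Elkhorn (overflow 19)
  26÷4 = 6 each, +1 to first 2
Round 4: Briarlake=22 Cedarfen=26 Fernhollow=24 Juniper=35 → close Juniper (overflow 25)
  35÷3 = 11 each, +1 to first 2
Round 5: Briarlake=34 Cedarfen=38 Fernhollow=35 → close Cedarfen (overflow 26)
  38÷2 = 19 each, +1 to first 0
Round 6: Briarlake=53 Fernhollow=54 → close Briarlake (overflow 44)
  53÷1 = 53 each, +1 to first 0

Closure order: Hollowpine, Ironridge, Elkhorn, Juniper, Cedarfen, Briarlake
Last habitat: Fernhollow with 107 animals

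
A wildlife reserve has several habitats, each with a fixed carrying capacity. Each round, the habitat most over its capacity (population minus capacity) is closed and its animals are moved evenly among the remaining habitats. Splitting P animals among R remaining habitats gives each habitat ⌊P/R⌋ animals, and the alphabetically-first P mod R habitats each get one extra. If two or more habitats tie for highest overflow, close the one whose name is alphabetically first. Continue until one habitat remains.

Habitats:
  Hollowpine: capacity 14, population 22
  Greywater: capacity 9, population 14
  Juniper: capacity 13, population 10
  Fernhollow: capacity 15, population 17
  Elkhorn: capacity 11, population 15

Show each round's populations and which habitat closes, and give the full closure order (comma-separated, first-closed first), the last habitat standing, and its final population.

Closure order: Hollowpine, Elkhorn, Greywater, Fernhollow
Last habitat: Juniper with 78 animals

Round 1: Elkhorn=15 Fernhollow=17 Greywater=14 Hollowpine=22 Juniper=10 → close Hollowpine (overflow 8)
  22÷4 = 5 each, +1 to first 2
Round 2: Elkhorn=21 Fernhollow=23 Greywater=19 Juniper=15 → close Elkhorn (overflow 10)
  21÷3 = 7 each, +1 to first 0
Round 3: Fernhollow=30 Greywater=26 Juniper=22 → close Greywater (overflow 17)
  26÷2 = 13 each, +1 to first 0
Round 4: Fernhollow=43 Juniper=35 → close Fernhollow (overflow 28)
  43÷1 = 43 each, +1 to first 0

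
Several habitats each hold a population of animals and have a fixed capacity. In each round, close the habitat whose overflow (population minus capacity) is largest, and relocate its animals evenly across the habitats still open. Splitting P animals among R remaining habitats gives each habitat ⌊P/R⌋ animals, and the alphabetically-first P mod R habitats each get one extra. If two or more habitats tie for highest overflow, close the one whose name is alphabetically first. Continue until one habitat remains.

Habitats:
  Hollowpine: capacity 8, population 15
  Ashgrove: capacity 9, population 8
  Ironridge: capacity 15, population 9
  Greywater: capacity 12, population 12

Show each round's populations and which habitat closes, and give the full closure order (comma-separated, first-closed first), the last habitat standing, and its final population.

Closure order: Hollowpine, Greywater, Ashgrove
Last habitat: Ironridge with 44 animals

Round 1: Ashgrove=8 Greywater=12 Hollowpine=15 Ironridge=9 → close Hollowpine (overflow 7)
  15÷3 = 5 each, +1 to first 0
Round 2: Ashgrove=13 Greywater=17 Ironridge=14 → close Greywater (overflow 5)
  17÷2 = 8 each, +1 to first 1
Round 3: Ashgrove=22 Ironridge=22 → close Ashgrove (overflow 13)
  22÷1 = 22 each, +1 to first 0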